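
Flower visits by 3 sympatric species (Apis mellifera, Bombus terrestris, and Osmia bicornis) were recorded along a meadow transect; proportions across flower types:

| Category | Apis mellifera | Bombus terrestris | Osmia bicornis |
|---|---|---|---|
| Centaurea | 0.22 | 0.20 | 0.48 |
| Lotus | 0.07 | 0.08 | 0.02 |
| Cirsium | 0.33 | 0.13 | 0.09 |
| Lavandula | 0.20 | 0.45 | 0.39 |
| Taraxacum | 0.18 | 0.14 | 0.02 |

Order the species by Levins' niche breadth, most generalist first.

Apis mellifera > Bombus terrestris > Osmia bicornis

Σp_mellᵢ² = 0.22² + 0.07² + 0.33² + 0.20² + 0.18² = 0.0484 + 0.0049 + 0.1089 + 0.0400 + 0.0324 = 0.2346
B_mell = 1 / 0.2346 = 4.2626
Σp_terrᵢ² = 0.20² + 0.08² + 0.13² + 0.45² + 0.14² = 0.0400 + 0.0064 + 0.0169 + 0.2025 + 0.0196 = 0.2854
B_terr = 1 / 0.2854 = 3.5039
Σp_bicoᵢ² = 0.48² + 0.02² + 0.09² + 0.39² + 0.02² = 0.2304 + 0.0004 + 0.0081 + 0.1521 + 0.0004 = 0.3914
B_bico = 1 / 0.3914 = 2.5549
Ranking by B (broadest → narrowest): Apis mellifera (4.26) > Bombus terrestris (3.50) > Osmia bicornis (2.55)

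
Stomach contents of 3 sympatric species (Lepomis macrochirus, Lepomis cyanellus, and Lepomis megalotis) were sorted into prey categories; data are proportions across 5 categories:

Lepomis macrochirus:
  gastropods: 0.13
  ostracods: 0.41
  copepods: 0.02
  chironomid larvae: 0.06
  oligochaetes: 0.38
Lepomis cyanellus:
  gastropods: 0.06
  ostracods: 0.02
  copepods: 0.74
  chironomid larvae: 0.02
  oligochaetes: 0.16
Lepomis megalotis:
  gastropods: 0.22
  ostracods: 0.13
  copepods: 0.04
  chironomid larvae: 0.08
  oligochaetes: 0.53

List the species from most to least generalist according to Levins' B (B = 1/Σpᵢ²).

Σp_macrᵢ² = 0.13² + 0.41² + 0.02² + 0.06² + 0.38² = 0.0169 + 0.1681 + 0.0004 + 0.0036 + 0.1444 = 0.3334
B_macr = 1 / 0.3334 = 2.9994
Σp_cyanᵢ² = 0.06² + 0.02² + 0.74² + 0.02² + 0.16² = 0.0036 + 0.0004 + 0.5476 + 0.0004 + 0.0256 = 0.5776
B_cyan = 1 / 0.5776 = 1.7313
Σp_megaᵢ² = 0.22² + 0.13² + 0.04² + 0.08² + 0.53² = 0.0484 + 0.0169 + 0.0016 + 0.0064 + 0.2809 = 0.3542
B_mega = 1 / 0.3542 = 2.8233
Ranking by B (broadest → narrowest): Lepomis macrochirus (3.00) > Lepomis megalotis (2.82) > Lepomis cyanellus (1.73)

Lepomis macrochirus > Lepomis megalotis > Lepomis cyanellus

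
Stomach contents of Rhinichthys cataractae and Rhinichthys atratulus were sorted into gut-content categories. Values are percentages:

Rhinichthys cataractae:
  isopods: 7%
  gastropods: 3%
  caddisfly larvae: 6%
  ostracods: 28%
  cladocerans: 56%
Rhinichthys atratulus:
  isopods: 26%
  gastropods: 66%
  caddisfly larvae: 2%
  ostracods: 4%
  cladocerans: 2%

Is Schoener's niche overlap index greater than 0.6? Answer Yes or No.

Convert percentages to proportions (divide by 100).
Σ|p₁ᵢ − p₂ᵢ| = 0.19 + 0.63 + 0.04 + 0.24 + 0.54 = 1.64
D = 1 − ½ × 1.64 = 1 − 0.820 = 0.1800
D = 0.1800 < 0.6 → No.

No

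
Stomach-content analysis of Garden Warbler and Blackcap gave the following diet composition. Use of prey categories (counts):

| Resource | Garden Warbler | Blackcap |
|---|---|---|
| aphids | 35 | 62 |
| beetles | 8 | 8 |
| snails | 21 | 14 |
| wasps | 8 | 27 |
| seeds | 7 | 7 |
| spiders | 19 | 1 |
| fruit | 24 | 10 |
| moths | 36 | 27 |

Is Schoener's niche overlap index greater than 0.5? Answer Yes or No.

Proportions for Garden Warbler (n=158): 35/158=0.2215, 8/158=0.0506, 21/158=0.1329, 8/158=0.0506, 7/158=0.0443, 19/158=0.1203, 24/158=0.1519, 36/158=0.2278
Proportions for Blackcap (n=156): 62/156=0.3974, 8/156=0.0513, 14/156=0.0897, 27/156=0.1731, 7/156=0.0449, 1/156=0.0064, 10/156=0.0641, 27/156=0.1731
Σ|p₁ᵢ − p₂ᵢ| = 0.1759 + 0.0007 + 0.0432 + 0.1225 + 0.0006 + 0.1139 + 0.0878 + 0.0547 = 0.5993
D = 1 − ½ × 0.5993 = 1 − 0.29965 = 0.70035
D = 0.70035 > 0.5 → Yes.

Yes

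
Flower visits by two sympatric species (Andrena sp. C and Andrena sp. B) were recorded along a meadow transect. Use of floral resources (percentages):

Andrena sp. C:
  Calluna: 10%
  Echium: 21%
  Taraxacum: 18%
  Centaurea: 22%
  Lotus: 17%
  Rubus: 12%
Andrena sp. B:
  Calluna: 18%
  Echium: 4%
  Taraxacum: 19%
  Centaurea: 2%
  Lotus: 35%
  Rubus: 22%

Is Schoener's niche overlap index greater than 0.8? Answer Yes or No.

No

Convert percentages to proportions (divide by 100).
Σ|p₁ᵢ − p₂ᵢ| = 0.08 + 0.17 + 0.01 + 0.20 + 0.18 + 0.10 = 0.74
D = 1 − ½ × 0.74 = 1 − 0.370 = 0.6300
D = 0.6300 < 0.8 → No.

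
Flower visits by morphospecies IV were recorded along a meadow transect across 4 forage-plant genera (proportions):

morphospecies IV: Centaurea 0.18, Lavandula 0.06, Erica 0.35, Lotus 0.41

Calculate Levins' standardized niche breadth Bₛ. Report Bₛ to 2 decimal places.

0.69

Σpᵢ² = 0.18² + 0.06² + 0.35² + 0.41² = 0.0324 + 0.0036 + 0.1225 + 0.1681 = 0.3266
B = 1 / 0.3266 = 3.0618
Bₛ = (B − 1)/(n − 1) = (3.0618 − 1)/(4 − 1) = 2.0618/3 = 0.6873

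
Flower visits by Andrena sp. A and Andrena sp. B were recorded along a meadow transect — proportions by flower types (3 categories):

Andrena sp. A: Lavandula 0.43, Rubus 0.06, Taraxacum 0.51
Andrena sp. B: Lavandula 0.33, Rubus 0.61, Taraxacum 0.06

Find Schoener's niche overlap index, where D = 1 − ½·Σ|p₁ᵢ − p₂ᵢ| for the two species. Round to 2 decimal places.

0.45

Σ|p₁ᵢ − p₂ᵢ| = 0.10 + 0.55 + 0.45 = 1.10
D = 1 − ½ × 1.10 = 1 − 0.550 = 0.4500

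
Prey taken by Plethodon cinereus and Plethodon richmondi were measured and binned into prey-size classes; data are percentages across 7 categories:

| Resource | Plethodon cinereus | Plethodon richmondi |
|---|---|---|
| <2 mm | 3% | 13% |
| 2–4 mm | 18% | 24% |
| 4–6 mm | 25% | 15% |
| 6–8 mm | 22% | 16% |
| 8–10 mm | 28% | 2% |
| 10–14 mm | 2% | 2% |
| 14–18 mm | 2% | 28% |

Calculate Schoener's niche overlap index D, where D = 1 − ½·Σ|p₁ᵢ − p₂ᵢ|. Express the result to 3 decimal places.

0.580

Convert percentages to proportions (divide by 100).
Σ|p₁ᵢ − p₂ᵢ| = 0.10 + 0.06 + 0.10 + 0.06 + 0.26 + 0.00 + 0.26 = 0.84
D = 1 − ½ × 0.84 = 1 − 0.420 = 0.58000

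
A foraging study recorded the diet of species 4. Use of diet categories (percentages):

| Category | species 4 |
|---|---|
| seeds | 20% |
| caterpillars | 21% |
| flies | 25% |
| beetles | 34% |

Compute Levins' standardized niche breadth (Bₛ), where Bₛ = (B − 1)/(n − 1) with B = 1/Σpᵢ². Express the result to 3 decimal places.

0.938

Convert percentages to proportions (divide by 100).
Σpᵢ² = 0.20² + 0.21² + 0.25² + 0.34² = 0.0400 + 0.0441 + 0.0625 + 0.1156 = 0.2622
B = 1 / 0.2622 = 3.81388
Bₛ = (B − 1)/(n − 1) = (3.81388 − 1)/(4 − 1) = 2.81388/3 = 0.93796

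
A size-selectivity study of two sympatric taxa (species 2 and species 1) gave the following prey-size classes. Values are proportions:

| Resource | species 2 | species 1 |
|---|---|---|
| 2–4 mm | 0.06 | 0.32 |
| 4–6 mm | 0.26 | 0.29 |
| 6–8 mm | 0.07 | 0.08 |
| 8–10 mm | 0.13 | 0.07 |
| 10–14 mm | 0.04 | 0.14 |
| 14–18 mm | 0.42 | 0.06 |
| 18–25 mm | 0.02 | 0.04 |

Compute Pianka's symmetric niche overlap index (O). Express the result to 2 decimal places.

0.57

Σ p₁ᵢp₂ᵢ = 0.0192 + 0.0754 + 0.0056 + 0.0091 + 0.0056 + 0.0252 + 0.0008 = 0.1409
Σp_1ᵢ² = 0.06² + 0.26² + 0.07² + 0.13² + 0.04² + 0.42² + 0.02² = 0.0036 + 0.0676 + 0.0049 + 0.0169 + 0.0016 + 0.1764 + 0.0004 = 0.2714
Σp_2ᵢ² = 0.32² + 0.29² + 0.08² + 0.07² + 0.14² + 0.06² + 0.04² = 0.1024 + 0.0841 + 0.0064 + 0.0049 + 0.0196 + 0.0036 + 0.0016 = 0.2226
O = 0.1409 / √(0.2714 × 0.2226) = 0.1409 / 0.24579 = 0.5733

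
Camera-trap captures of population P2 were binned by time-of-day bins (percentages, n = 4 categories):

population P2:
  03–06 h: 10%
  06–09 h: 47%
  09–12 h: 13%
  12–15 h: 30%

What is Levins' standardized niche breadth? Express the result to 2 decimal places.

Convert percentages to proportions (divide by 100).
Σpᵢ² = 0.10² + 0.47² + 0.13² + 0.30² = 0.0100 + 0.2209 + 0.0169 + 0.0900 = 0.3378
B = 1 / 0.3378 = 2.9603
Bₛ = (B − 1)/(n − 1) = (2.9603 − 1)/(4 − 1) = 1.9603/3 = 0.6534

0.65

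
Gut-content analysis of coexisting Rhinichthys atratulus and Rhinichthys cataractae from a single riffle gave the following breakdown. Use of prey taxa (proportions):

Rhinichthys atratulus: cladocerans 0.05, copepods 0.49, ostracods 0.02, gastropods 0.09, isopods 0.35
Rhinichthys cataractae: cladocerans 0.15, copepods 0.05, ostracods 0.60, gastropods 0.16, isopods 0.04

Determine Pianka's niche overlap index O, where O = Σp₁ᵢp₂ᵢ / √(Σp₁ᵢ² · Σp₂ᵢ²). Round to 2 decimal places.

Σ p₁ᵢp₂ᵢ = 0.0075 + 0.0245 + 0.0120 + 0.0144 + 0.0140 = 0.0724
Σp_1ᵢ² = 0.05² + 0.49² + 0.02² + 0.09² + 0.35² = 0.0025 + 0.2401 + 0.0004 + 0.0081 + 0.1225 = 0.3736
Σp_2ᵢ² = 0.15² + 0.05² + 0.60² + 0.16² + 0.04² = 0.0225 + 0.0025 + 0.3600 + 0.0256 + 0.0016 = 0.4122
O = 0.0724 / √(0.3736 × 0.4122) = 0.0724 / 0.39243 = 0.1845

0.18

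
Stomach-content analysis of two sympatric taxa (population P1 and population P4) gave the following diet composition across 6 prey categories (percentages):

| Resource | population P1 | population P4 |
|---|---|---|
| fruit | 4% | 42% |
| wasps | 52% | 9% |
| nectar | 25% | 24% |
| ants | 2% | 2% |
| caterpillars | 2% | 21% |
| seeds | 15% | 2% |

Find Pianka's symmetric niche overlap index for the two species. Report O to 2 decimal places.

0.41

Convert percentages to proportions (divide by 100).
Σ p₁ᵢp₂ᵢ = 0.0168 + 0.0468 + 0.0600 + 0.0004 + 0.0042 + 0.0030 = 0.1312
Σp_1ᵢ² = 0.04² + 0.52² + 0.25² + 0.02² + 0.02² + 0.15² = 0.0016 + 0.2704 + 0.0625 + 0.0004 + 0.0004 + 0.0225 = 0.3578
Σp_2ᵢ² = 0.42² + 0.09² + 0.24² + 0.02² + 0.21² + 0.02² = 0.1764 + 0.0081 + 0.0576 + 0.0004 + 0.0441 + 0.0004 = 0.2870
O = 0.1312 / √(0.3578 × 0.2870) = 0.1312 / 0.32045 = 0.4094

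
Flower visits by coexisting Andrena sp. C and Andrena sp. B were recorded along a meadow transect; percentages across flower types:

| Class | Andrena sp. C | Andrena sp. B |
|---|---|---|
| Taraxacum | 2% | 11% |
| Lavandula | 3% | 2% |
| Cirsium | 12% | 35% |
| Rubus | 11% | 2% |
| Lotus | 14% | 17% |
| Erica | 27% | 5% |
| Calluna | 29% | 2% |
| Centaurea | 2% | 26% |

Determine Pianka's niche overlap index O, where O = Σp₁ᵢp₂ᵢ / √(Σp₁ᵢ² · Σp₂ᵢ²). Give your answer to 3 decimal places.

0.435

Convert percentages to proportions (divide by 100).
Σ p₁ᵢp₂ᵢ = 0.0022 + 0.0006 + 0.0420 + 0.0022 + 0.0238 + 0.0135 + 0.0058 + 0.0052 = 0.0953
Σp_1ᵢ² = 0.02² + 0.03² + 0.12² + 0.11² + 0.14² + 0.27² + 0.29² + 0.02² = 0.0004 + 0.0009 + 0.0144 + 0.0121 + 0.0196 + 0.0729 + 0.0841 + 0.0004 = 0.2048
Σp_2ᵢ² = 0.11² + 0.02² + 0.35² + 0.02² + 0.17² + 0.05² + 0.02² + 0.26² = 0.0121 + 0.0004 + 0.1225 + 0.0004 + 0.0289 + 0.0025 + 0.0004 + 0.0676 = 0.2348
O = 0.0953 / √(0.2048 × 0.2348) = 0.0953 / 0.219288 = 0.43459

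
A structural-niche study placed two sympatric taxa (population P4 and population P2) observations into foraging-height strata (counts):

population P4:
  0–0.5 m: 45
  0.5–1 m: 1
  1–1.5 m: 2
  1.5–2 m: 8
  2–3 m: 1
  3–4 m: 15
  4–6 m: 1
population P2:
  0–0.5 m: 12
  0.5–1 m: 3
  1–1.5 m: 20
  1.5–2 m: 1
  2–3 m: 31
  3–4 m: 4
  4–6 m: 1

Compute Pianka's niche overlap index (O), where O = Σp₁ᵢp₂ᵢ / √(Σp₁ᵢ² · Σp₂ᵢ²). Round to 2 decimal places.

0.36

Proportions for population P4 (n=73): 45/73=0.6164, 1/73=0.0137, 2/73=0.0274, 8/73=0.1096, 1/73=0.0137, 15/73=0.2055, 1/73=0.0137
Proportions for population P2 (n=72): 12/72=0.1667, 3/72=0.0417, 20/72=0.2778, 1/72=0.0139, 31/72=0.4306, 4/72=0.0556, 1/72=0.0139
Σ p₁ᵢp₂ᵢ = 0.102754 + 0.000571 + 0.007612 + 0.001523 + 0.005899 + 0.011426 + 0.000190 = 0.129975
Σp_1ᵢ² = 0.6164² + 0.0137² + 0.0274² + 0.1096² + 0.0137² + 0.2055² + 0.0137² = 0.379949 + 0.000188 + 0.000751 + 0.012012 + 0.000188 + 0.042230 + 0.000188 = 0.435506
Σp_2ᵢ² = 0.1667² + 0.0417² + 0.2778² + 0.0139² + 0.4306² + 0.0556² + 0.0139² = 0.027789 + 0.001739 + 0.077173 + 0.000193 + 0.185416 + 0.003091 + 0.000193 = 0.295594
O = 0.129975 / √(0.435506 × 0.295594) = 0.129975 / 0.3587938 = 0.3623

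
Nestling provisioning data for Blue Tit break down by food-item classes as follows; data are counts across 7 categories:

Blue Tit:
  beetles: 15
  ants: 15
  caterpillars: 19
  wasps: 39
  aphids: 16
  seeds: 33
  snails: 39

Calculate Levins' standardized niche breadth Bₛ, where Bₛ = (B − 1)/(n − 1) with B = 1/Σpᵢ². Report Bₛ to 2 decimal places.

Proportions for Blue Tit (n=176): 15/176=0.0852, 15/176=0.0852, 19/176=0.1080, 39/176=0.2216, 16/176=0.0909, 33/176=0.1875, 39/176=0.2216
Σpᵢ² = 0.0852² + 0.0852² + 0.1080² + 0.2216² + 0.0909² + 0.1875² + 0.2216² = 0.007259 + 0.007259 + 0.011664 + 0.049107 + 0.008263 + 0.035156 + 0.049107 = 0.167815
B = 1 / 0.167815 = 5.9589
Bₛ = (B − 1)/(n − 1) = (5.9589 − 1)/(7 − 1) = 4.9589/6 = 0.8265

0.83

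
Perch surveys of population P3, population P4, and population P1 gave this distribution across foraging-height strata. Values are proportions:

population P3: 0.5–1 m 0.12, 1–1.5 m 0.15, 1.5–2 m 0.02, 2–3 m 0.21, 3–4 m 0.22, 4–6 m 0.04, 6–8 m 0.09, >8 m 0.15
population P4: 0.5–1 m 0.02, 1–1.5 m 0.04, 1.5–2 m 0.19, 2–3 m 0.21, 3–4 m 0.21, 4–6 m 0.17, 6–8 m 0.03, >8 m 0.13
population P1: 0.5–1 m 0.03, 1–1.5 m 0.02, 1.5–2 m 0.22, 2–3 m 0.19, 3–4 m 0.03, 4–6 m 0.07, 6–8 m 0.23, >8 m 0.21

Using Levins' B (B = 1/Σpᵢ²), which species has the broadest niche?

Σp_P3ᵢ² = 0.12² + 0.15² + 0.02² + 0.21² + 0.22² + 0.04² + 0.09² + 0.15² = 0.0144 + 0.0225 + 0.0004 + 0.0441 + 0.0484 + 0.0016 + 0.0081 + 0.0225 = 0.1620
B_P3 = 1 / 0.1620 = 6.1728
Σp_P4ᵢ² = 0.02² + 0.04² + 0.19² + 0.21² + 0.21² + 0.17² + 0.03² + 0.13² = 0.0004 + 0.0016 + 0.0361 + 0.0441 + 0.0441 + 0.0289 + 0.0009 + 0.0169 = 0.1730
B_P4 = 1 / 0.1730 = 5.7803
Σp_P1ᵢ² = 0.03² + 0.02² + 0.22² + 0.19² + 0.03² + 0.07² + 0.23² + 0.21² = 0.0009 + 0.0004 + 0.0484 + 0.0361 + 0.0009 + 0.0049 + 0.0529 + 0.0441 = 0.1886
B_P1 = 1 / 0.1886 = 5.3022
Highest B → broadest niche (most generalist): population P3 (B = 6.17).

population P3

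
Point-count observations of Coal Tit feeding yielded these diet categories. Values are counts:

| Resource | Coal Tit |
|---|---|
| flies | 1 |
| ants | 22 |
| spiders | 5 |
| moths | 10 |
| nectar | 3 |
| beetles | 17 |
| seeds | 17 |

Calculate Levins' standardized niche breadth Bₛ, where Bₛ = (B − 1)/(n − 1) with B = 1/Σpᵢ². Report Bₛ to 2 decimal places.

Proportions for Coal Tit (n=75): 1/75=0.0133, 22/75=0.2933, 5/75=0.0667, 10/75=0.1333, 3/75=0.0400, 17/75=0.2267, 17/75=0.2267
Σpᵢ² = 0.0133² + 0.2933² + 0.0667² + 0.1333² + 0.0400² + 0.2267² + 0.2267² = 0.000177 + 0.086025 + 0.004449 + 0.017769 + 0.001600 + 0.051393 + 0.051393 = 0.212806
B = 1 / 0.212806 = 4.6991
Bₛ = (B − 1)/(n − 1) = (4.6991 − 1)/(7 − 1) = 3.6991/6 = 0.6165

0.62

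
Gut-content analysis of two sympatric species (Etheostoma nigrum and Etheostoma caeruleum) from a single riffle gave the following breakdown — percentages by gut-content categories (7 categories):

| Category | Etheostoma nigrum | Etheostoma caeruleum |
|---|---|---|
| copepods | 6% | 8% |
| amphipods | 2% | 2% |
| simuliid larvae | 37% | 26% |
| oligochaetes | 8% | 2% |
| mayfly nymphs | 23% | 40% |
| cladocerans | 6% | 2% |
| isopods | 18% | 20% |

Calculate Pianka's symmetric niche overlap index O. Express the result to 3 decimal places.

0.911

Convert percentages to proportions (divide by 100).
Σ p₁ᵢp₂ᵢ = 0.0048 + 0.0004 + 0.0962 + 0.0016 + 0.0920 + 0.0012 + 0.0360 = 0.2322
Σp_1ᵢ² = 0.06² + 0.02² + 0.37² + 0.08² + 0.23² + 0.06² + 0.18² = 0.0036 + 0.0004 + 0.1369 + 0.0064 + 0.0529 + 0.0036 + 0.0324 = 0.2362
Σp_2ᵢ² = 0.08² + 0.02² + 0.26² + 0.02² + 0.40² + 0.02² + 0.20² = 0.0064 + 0.0004 + 0.0676 + 0.0004 + 0.1600 + 0.0004 + 0.0400 = 0.2752
O = 0.2322 / √(0.2362 × 0.2752) = 0.2322 / 0.254955 = 0.91075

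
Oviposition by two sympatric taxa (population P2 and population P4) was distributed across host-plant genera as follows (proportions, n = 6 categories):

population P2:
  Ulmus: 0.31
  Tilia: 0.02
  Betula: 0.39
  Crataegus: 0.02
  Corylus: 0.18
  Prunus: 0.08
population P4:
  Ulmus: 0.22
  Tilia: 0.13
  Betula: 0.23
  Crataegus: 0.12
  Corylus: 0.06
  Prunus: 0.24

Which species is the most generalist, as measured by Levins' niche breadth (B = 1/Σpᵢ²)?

Σp_P2ᵢ² = 0.31² + 0.02² + 0.39² + 0.02² + 0.18² + 0.08² = 0.0961 + 0.0004 + 0.1521 + 0.0004 + 0.0324 + 0.0064 = 0.2878
B_P2 = 1 / 0.2878 = 3.4746
Σp_P4ᵢ² = 0.22² + 0.13² + 0.23² + 0.12² + 0.06² + 0.24² = 0.0484 + 0.0169 + 0.0529 + 0.0144 + 0.0036 + 0.0576 = 0.1938
B_P4 = 1 / 0.1938 = 5.1600
Highest B → broadest niche (most generalist): population P4 (B = 5.16).

population P4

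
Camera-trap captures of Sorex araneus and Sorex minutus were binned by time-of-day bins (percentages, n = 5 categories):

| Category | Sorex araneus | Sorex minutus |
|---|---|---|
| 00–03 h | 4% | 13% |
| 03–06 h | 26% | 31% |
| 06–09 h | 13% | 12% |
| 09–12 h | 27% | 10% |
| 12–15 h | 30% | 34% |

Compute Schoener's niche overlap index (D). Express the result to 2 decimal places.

Convert percentages to proportions (divide by 100).
Σ|p₁ᵢ − p₂ᵢ| = 0.09 + 0.05 + 0.01 + 0.17 + 0.04 = 0.36
D = 1 − ½ × 0.36 = 1 − 0.180 = 0.8200

0.82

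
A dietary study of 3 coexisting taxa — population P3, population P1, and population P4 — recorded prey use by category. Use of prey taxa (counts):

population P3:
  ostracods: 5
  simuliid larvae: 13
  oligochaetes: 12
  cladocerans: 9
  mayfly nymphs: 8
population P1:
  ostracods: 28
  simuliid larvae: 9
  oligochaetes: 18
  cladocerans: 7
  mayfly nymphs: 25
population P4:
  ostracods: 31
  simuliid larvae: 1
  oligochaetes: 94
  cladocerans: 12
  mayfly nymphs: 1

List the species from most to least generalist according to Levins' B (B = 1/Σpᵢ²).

Proportions for population P3 (n=47): 5/47=0.1064, 13/47=0.2766, 12/47=0.2553, 9/47=0.1915, 8/47=0.1702
Proportions for population P1 (n=87): 28/87=0.3218, 9/87=0.1034, 18/87=0.2069, 7/87=0.0805, 25/87=0.2874
Proportions for population P4 (n=139): 31/139=0.2230, 1/139=0.0072, 94/139=0.6763, 12/139=0.0863, 1/139=0.0072
Σp_P3ᵢ² = 0.1064² + 0.2766² + 0.2553² + 0.1915² + 0.1702² = 0.011321 + 0.076508 + 0.065178 + 0.036672 + 0.028968 = 0.218647
B_P3 = 1 / 0.218647 = 4.5736
Σp_P1ᵢ² = 0.3218² + 0.1034² + 0.2069² + 0.0805² + 0.2874² = 0.103555 + 0.010692 + 0.042808 + 0.006480 + 0.082599 = 0.246134
B_P1 = 1 / 0.246134 = 4.0628
Σp_P4ᵢ² = 0.2230² + 0.0072² + 0.6763² + 0.0863² + 0.0072² = 0.049729 + 0.000052 + 0.457382 + 0.007448 + 0.000052 = 0.514663
B_P4 = 1 / 0.514663 = 1.9430
Ranking by B (broadest → narrowest): population P3 (4.57) > population P1 (4.06) > population P4 (1.94)

population P3 > population P1 > population P4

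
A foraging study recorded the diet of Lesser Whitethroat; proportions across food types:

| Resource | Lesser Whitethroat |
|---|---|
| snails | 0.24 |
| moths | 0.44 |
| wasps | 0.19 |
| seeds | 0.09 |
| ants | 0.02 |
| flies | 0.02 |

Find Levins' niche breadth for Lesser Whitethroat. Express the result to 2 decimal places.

3.38

Σpᵢ² = 0.24² + 0.44² + 0.19² + 0.09² + 0.02² + 0.02² = 0.0576 + 0.1936 + 0.0361 + 0.0081 + 0.0004 + 0.0004 = 0.2962
B = 1 / 0.2962 = 3.3761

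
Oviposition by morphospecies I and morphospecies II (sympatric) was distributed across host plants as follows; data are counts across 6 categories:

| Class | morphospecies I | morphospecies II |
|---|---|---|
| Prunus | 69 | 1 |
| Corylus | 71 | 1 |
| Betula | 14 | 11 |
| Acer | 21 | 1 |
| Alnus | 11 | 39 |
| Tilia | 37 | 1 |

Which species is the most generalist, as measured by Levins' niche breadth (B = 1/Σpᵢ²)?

Proportions for morphospecies I (n=223): 69/223=0.3094, 71/223=0.3184, 14/223=0.0628, 21/223=0.0942, 11/223=0.0493, 37/223=0.1659
Proportions for morphospecies II (n=54): 1/54=0.0185, 1/54=0.0185, 11/54=0.2037, 1/54=0.0185, 39/54=0.7222, 1/54=0.0185
Σp_Iᵢ² = 0.3094² + 0.3184² + 0.0628² + 0.0942² + 0.0493² + 0.1659² = 0.095728 + 0.101379 + 0.003944 + 0.008874 + 0.002430 + 0.027523 = 0.239878
B_I = 1 / 0.239878 = 4.1688
Σp_IIᵢ² = 0.0185² + 0.0185² + 0.2037² + 0.0185² + 0.7222² + 0.0185² = 0.000342 + 0.000342 + 0.041494 + 0.000342 + 0.521573 + 0.000342 = 0.564435
B_II = 1 / 0.564435 = 1.7717
Highest B → broadest niche (most generalist): morphospecies I (B = 4.17).

morphospecies I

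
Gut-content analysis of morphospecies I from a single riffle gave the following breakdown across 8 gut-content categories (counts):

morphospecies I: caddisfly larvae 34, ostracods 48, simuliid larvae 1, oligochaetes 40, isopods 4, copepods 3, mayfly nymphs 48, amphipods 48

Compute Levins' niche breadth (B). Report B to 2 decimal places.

Proportions for morphospecies I (n=226): 34/226=0.1504, 48/226=0.2124, 1/226=0.0044, 40/226=0.1770, 4/226=0.0177, 3/226=0.0133, 48/226=0.2124, 48/226=0.2124
Σpᵢ² = 0.1504² + 0.2124² + 0.0044² + 0.1770² + 0.0177² + 0.0133² + 0.2124² + 0.2124² = 0.022620 + 0.045114 + 0.000019 + 0.031329 + 0.000313 + 0.000177 + 0.045114 + 0.045114 = 0.189800
B = 1 / 0.189800 = 5.2687

5.27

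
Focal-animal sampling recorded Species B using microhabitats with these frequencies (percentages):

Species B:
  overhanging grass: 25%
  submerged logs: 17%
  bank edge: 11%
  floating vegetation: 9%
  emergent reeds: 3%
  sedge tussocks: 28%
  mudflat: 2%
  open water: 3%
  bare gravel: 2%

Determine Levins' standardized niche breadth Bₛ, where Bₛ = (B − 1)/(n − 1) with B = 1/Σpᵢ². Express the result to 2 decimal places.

Convert percentages to proportions (divide by 100).
Σpᵢ² = 0.25² + 0.17² + 0.11² + 0.09² + 0.03² + 0.28² + 0.02² + 0.03² + 0.02² = 0.0625 + 0.0289 + 0.0121 + 0.0081 + 0.0009 + 0.0784 + 0.0004 + 0.0009 + 0.0004 = 0.1926
B = 1 / 0.1926 = 5.1921
Bₛ = (B − 1)/(n − 1) = (5.1921 − 1)/(9 − 1) = 4.1921/8 = 0.5240

0.52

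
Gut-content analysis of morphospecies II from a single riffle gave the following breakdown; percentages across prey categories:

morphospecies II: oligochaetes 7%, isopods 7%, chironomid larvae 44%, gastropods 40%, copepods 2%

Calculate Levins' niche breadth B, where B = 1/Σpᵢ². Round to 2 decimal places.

2.75

Convert percentages to proportions (divide by 100).
Σpᵢ² = 0.07² + 0.07² + 0.44² + 0.40² + 0.02² = 0.0049 + 0.0049 + 0.1936 + 0.1600 + 0.0004 = 0.3638
B = 1 / 0.3638 = 2.7488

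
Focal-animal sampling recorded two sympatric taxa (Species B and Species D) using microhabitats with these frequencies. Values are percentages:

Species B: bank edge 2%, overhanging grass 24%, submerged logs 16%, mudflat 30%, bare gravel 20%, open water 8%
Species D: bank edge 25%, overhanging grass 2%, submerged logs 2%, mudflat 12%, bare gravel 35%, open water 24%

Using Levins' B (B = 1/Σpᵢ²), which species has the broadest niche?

Convert percentages to proportions (divide by 100).
Σp_Bᵢ² = 0.02² + 0.24² + 0.16² + 0.30² + 0.20² + 0.08² = 0.0004 + 0.0576 + 0.0256 + 0.0900 + 0.0400 + 0.0064 = 0.2200
B_B = 1 / 0.2200 = 4.5455
Σp_Dᵢ² = 0.25² + 0.02² + 0.02² + 0.12² + 0.35² + 0.24² = 0.0625 + 0.0004 + 0.0004 + 0.0144 + 0.1225 + 0.0576 = 0.2578
B_D = 1 / 0.2578 = 3.8790
Highest B → broadest niche (most generalist): Species B (B = 4.55).

Species B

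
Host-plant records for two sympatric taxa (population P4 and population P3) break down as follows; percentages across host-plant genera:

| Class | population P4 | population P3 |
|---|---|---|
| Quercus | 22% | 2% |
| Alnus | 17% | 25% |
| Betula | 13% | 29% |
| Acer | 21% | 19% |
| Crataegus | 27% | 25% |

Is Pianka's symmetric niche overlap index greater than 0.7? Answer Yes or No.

Yes

Convert percentages to proportions (divide by 100).
Σ p₁ᵢp₂ᵢ = 0.0044 + 0.0425 + 0.0377 + 0.0399 + 0.0675 = 0.1920
Σp_1ᵢ² = 0.22² + 0.17² + 0.13² + 0.21² + 0.27² = 0.0484 + 0.0289 + 0.0169 + 0.0441 + 0.0729 = 0.2112
Σp_2ᵢ² = 0.02² + 0.25² + 0.29² + 0.19² + 0.25² = 0.0004 + 0.0625 + 0.0841 + 0.0361 + 0.0625 = 0.2456
O = 0.1920 / √(0.2112 × 0.2456) = 0.1920 / 0.22775 = 0.8430
O = 0.8430 > 0.7 → Yes.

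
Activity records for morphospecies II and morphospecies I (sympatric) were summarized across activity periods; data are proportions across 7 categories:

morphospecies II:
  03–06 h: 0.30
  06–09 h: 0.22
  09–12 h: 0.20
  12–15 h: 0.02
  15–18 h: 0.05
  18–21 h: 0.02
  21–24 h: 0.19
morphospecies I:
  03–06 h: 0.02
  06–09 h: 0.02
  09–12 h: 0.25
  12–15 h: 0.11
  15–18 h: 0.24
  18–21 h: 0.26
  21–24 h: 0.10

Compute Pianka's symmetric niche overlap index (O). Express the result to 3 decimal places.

0.461

Σ p₁ᵢp₂ᵢ = 0.0060 + 0.0044 + 0.0500 + 0.0022 + 0.0120 + 0.0052 + 0.0190 = 0.0988
Σp_1ᵢ² = 0.30² + 0.22² + 0.20² + 0.02² + 0.05² + 0.02² + 0.19² = 0.0900 + 0.0484 + 0.0400 + 0.0004 + 0.0025 + 0.0004 + 0.0361 = 0.2178
Σp_2ᵢ² = 0.02² + 0.02² + 0.25² + 0.11² + 0.24² + 0.26² + 0.10² = 0.0004 + 0.0004 + 0.0625 + 0.0121 + 0.0576 + 0.0676 + 0.0100 = 0.2106
O = 0.0988 / √(0.2178 × 0.2106) = 0.0988 / 0.214170 = 0.46132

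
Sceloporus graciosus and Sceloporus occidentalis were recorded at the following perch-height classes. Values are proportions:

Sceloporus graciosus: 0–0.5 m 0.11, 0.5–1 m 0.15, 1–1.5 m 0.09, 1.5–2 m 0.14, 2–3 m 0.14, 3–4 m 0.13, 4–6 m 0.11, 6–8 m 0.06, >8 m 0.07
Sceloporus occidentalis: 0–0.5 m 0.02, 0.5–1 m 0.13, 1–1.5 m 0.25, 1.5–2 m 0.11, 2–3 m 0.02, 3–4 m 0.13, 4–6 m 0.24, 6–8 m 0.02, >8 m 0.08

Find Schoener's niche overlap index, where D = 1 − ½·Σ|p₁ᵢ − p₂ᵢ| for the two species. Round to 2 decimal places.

0.70

Σ|p₁ᵢ − p₂ᵢ| = 0.09 + 0.02 + 0.16 + 0.03 + 0.12 + 0.00 + 0.13 + 0.04 + 0.01 = 0.60
D = 1 − ½ × 0.60 = 1 − 0.300 = 0.7000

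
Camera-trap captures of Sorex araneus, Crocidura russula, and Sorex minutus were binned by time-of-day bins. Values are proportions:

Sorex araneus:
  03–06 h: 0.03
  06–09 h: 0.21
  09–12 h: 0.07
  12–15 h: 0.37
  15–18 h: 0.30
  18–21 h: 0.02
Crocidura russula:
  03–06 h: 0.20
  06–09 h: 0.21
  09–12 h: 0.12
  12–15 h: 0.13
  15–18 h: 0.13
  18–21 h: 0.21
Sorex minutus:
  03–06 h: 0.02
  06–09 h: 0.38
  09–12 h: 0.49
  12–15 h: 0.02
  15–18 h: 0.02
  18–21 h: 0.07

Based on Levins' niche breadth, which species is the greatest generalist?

Σp_aranᵢ² = 0.03² + 0.21² + 0.07² + 0.37² + 0.30² + 0.02² = 0.0009 + 0.0441 + 0.0049 + 0.1369 + 0.0900 + 0.0004 = 0.2772
B_aran = 1 / 0.2772 = 3.6075
Σp_russᵢ² = 0.20² + 0.21² + 0.12² + 0.13² + 0.13² + 0.21² = 0.0400 + 0.0441 + 0.0144 + 0.0169 + 0.0169 + 0.0441 = 0.1764
B_russ = 1 / 0.1764 = 5.6689
Σp_minuᵢ² = 0.02² + 0.38² + 0.49² + 0.02² + 0.02² + 0.07² = 0.0004 + 0.1444 + 0.2401 + 0.0004 + 0.0004 + 0.0049 = 0.3906
B_minu = 1 / 0.3906 = 2.5602
Highest B → broadest niche (most generalist): Crocidura russula (B = 5.67).

Crocidura russula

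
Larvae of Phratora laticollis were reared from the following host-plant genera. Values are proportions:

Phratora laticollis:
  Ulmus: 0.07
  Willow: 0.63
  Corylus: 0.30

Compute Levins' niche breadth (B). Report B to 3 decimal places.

2.033

Σpᵢ² = 0.07² + 0.63² + 0.30² = 0.0049 + 0.3969 + 0.0900 = 0.4918
B = 1 / 0.4918 = 2.03335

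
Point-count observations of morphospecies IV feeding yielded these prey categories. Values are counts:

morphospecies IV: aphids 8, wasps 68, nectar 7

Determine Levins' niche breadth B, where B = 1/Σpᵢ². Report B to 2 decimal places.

Proportions for morphospecies IV (n=83): 8/83=0.0964, 68/83=0.8193, 7/83=0.0843
Σpᵢ² = 0.0964² + 0.8193² + 0.0843² = 0.009293 + 0.671252 + 0.007106 = 0.687651
B = 1 / 0.687651 = 1.4542

1.45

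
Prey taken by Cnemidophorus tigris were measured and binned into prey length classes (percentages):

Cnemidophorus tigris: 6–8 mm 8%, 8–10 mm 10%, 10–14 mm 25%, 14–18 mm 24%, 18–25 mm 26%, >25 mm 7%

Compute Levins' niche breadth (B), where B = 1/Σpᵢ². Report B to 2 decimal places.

Convert percentages to proportions (divide by 100).
Σpᵢ² = 0.08² + 0.10² + 0.25² + 0.24² + 0.26² + 0.07² = 0.0064 + 0.0100 + 0.0625 + 0.0576 + 0.0676 + 0.0049 = 0.2090
B = 1 / 0.2090 = 4.7847

4.78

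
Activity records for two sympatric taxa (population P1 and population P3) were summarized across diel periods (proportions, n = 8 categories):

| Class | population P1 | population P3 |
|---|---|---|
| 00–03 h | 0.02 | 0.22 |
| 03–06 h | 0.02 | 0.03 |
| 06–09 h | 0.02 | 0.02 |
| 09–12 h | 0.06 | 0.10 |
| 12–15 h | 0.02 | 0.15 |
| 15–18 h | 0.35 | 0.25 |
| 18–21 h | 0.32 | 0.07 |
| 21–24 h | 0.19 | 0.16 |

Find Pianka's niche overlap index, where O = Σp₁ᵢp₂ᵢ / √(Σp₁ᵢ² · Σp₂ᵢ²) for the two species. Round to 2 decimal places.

Σ p₁ᵢp₂ᵢ = 0.0044 + 0.0006 + 0.0004 + 0.0060 + 0.0030 + 0.0875 + 0.0224 + 0.0304 = 0.1547
Σp_1ᵢ² = 0.02² + 0.02² + 0.02² + 0.06² + 0.02² + 0.35² + 0.32² + 0.19² = 0.0004 + 0.0004 + 0.0004 + 0.0036 + 0.0004 + 0.1225 + 0.1024 + 0.0361 = 0.2662
Σp_2ᵢ² = 0.22² + 0.03² + 0.02² + 0.10² + 0.15² + 0.25² + 0.07² + 0.16² = 0.0484 + 0.0009 + 0.0004 + 0.0100 + 0.0225 + 0.0625 + 0.0049 + 0.0256 = 0.1752
O = 0.1547 / √(0.2662 × 0.1752) = 0.1547 / 0.21596 = 0.7163

0.72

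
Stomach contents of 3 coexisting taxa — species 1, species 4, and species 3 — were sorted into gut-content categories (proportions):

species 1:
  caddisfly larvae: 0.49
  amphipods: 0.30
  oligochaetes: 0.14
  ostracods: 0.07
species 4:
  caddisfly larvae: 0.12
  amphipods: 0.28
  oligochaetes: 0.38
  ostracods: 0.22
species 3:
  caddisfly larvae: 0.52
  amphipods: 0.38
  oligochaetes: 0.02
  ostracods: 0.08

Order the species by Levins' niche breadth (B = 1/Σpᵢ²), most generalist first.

Σp_1ᵢ² = 0.49² + 0.30² + 0.14² + 0.07² = 0.2401 + 0.0900 + 0.0196 + 0.0049 = 0.3546
B_1 = 1 / 0.3546 = 2.8201
Σp_4ᵢ² = 0.12² + 0.28² + 0.38² + 0.22² = 0.0144 + 0.0784 + 0.1444 + 0.0484 = 0.2856
B_4 = 1 / 0.2856 = 3.5014
Σp_3ᵢ² = 0.52² + 0.38² + 0.02² + 0.08² = 0.2704 + 0.1444 + 0.0004 + 0.0064 = 0.4216
B_3 = 1 / 0.4216 = 2.3719
Ranking by B (broadest → narrowest): species 4 (3.50) > species 1 (2.82) > species 3 (2.37)

species 4 > species 1 > species 3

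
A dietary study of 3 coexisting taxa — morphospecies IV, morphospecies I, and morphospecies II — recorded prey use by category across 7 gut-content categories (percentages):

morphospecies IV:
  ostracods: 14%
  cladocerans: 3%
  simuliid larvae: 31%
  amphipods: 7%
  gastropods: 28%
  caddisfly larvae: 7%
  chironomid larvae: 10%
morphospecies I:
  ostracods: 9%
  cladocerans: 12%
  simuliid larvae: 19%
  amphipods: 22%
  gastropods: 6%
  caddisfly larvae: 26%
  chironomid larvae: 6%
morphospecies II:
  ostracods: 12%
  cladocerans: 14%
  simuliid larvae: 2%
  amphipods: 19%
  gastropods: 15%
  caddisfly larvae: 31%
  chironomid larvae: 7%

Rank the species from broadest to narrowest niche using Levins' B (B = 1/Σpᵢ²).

Convert percentages to proportions (divide by 100).
Σp_IVᵢ² = 0.14² + 0.03² + 0.31² + 0.07² + 0.28² + 0.07² + 0.10² = 0.0196 + 0.0009 + 0.0961 + 0.0049 + 0.0784 + 0.0049 + 0.0100 = 0.2148
B_IV = 1 / 0.2148 = 4.6555
Σp_Iᵢ² = 0.09² + 0.12² + 0.19² + 0.22² + 0.06² + 0.26² + 0.06² = 0.0081 + 0.0144 + 0.0361 + 0.0484 + 0.0036 + 0.0676 + 0.0036 = 0.1818
B_I = 1 / 0.1818 = 5.5006
Σp_IIᵢ² = 0.12² + 0.14² + 0.02² + 0.19² + 0.15² + 0.31² + 0.07² = 0.0144 + 0.0196 + 0.0004 + 0.0361 + 0.0225 + 0.0961 + 0.0049 = 0.1940
B_II = 1 / 0.1940 = 5.1546
Ranking by B (broadest → narrowest): morphospecies I (5.50) > morphospecies II (5.15) > morphospecies IV (4.66)

morphospecies I > morphospecies II > morphospecies IV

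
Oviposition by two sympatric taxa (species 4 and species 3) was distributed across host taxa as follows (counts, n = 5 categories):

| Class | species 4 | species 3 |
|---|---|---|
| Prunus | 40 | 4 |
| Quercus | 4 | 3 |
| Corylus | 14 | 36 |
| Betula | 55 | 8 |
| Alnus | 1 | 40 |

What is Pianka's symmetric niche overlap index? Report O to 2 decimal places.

0.30

Proportions for species 4 (n=114): 40/114=0.3509, 4/114=0.0351, 14/114=0.1228, 55/114=0.4825, 1/114=0.0088
Proportions for species 3 (n=91): 4/91=0.0440, 3/91=0.0330, 36/91=0.3956, 8/91=0.0879, 40/91=0.4396
Σ p₁ᵢp₂ᵢ = 0.015440 + 0.001158 + 0.048580 + 0.042412 + 0.003868 = 0.111458
Σp_1ᵢ² = 0.3509² + 0.0351² + 0.1228² + 0.4825² + 0.0088² = 0.123131 + 0.001232 + 0.015080 + 0.232806 + 0.000077 = 0.372326
Σp_2ᵢ² = 0.0440² + 0.0330² + 0.3956² + 0.0879² + 0.4396² = 0.001936 + 0.001089 + 0.156499 + 0.007726 + 0.193248 = 0.360498
O = 0.111458 / √(0.372326 × 0.360498) = 0.111458 / 0.3663643 = 0.3042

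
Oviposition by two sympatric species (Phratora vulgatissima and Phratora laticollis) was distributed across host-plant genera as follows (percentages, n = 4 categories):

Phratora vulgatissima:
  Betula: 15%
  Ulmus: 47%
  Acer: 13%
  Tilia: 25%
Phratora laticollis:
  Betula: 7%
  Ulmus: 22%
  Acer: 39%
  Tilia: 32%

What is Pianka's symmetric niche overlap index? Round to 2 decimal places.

0.78

Convert percentages to proportions (divide by 100).
Σ p₁ᵢp₂ᵢ = 0.0105 + 0.1034 + 0.0507 + 0.0800 = 0.2446
Σp_1ᵢ² = 0.15² + 0.47² + 0.13² + 0.25² = 0.0225 + 0.2209 + 0.0169 + 0.0625 = 0.3228
Σp_2ᵢ² = 0.07² + 0.22² + 0.39² + 0.32² = 0.0049 + 0.0484 + 0.1521 + 0.1024 = 0.3078
O = 0.2446 / √(0.3228 × 0.3078) = 0.2446 / 0.31521 = 0.7760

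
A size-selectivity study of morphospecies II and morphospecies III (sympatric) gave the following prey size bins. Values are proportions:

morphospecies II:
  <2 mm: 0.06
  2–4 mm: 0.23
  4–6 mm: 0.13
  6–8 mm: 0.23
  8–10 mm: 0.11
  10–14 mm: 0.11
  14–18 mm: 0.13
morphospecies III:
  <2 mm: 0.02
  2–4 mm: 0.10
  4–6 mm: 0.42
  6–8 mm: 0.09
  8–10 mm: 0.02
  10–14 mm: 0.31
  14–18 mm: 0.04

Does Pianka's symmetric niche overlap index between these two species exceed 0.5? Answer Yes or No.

Σ p₁ᵢp₂ᵢ = 0.0012 + 0.0230 + 0.0546 + 0.0207 + 0.0022 + 0.0341 + 0.0052 = 0.1410
Σp_1ᵢ² = 0.06² + 0.23² + 0.13² + 0.23² + 0.11² + 0.11² + 0.13² = 0.0036 + 0.0529 + 0.0169 + 0.0529 + 0.0121 + 0.0121 + 0.0169 = 0.1674
Σp_2ᵢ² = 0.02² + 0.10² + 0.42² + 0.09² + 0.02² + 0.31² + 0.04² = 0.0004 + 0.0100 + 0.1764 + 0.0081 + 0.0004 + 0.0961 + 0.0016 = 0.2930
O = 0.1410 / √(0.1674 × 0.2930) = 0.1410 / 0.22147 = 0.6367
O = 0.6367 > 0.5 → Yes.

Yes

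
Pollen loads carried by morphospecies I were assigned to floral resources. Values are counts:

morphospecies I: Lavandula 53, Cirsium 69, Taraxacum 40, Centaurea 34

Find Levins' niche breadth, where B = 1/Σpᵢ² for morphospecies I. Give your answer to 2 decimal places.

3.72

Proportions for morphospecies I (n=196): 53/196=0.2704, 69/196=0.3520, 40/196=0.2041, 34/196=0.1735
Σpᵢ² = 0.2704² + 0.3520² + 0.2041² + 0.1735² = 0.073116 + 0.123904 + 0.041657 + 0.030102 = 0.268779
B = 1 / 0.268779 = 3.7205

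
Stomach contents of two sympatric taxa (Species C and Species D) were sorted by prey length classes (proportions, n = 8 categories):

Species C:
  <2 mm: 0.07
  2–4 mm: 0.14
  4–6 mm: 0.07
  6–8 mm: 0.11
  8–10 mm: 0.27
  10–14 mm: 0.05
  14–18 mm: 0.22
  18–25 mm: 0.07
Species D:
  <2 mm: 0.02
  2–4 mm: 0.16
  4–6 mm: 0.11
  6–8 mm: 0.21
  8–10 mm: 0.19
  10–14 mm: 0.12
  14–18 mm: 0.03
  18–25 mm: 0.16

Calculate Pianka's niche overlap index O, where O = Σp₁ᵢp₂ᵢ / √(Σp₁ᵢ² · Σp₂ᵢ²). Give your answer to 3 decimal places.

0.788

Σ p₁ᵢp₂ᵢ = 0.0014 + 0.0224 + 0.0077 + 0.0231 + 0.0513 + 0.0060 + 0.0066 + 0.0112 = 0.1297
Σp_1ᵢ² = 0.07² + 0.14² + 0.07² + 0.11² + 0.27² + 0.05² + 0.22² + 0.07² = 0.0049 + 0.0196 + 0.0049 + 0.0121 + 0.0729 + 0.0025 + 0.0484 + 0.0049 = 0.1702
Σp_2ᵢ² = 0.02² + 0.16² + 0.11² + 0.21² + 0.19² + 0.12² + 0.03² + 0.16² = 0.0004 + 0.0256 + 0.0121 + 0.0441 + 0.0361 + 0.0144 + 0.0009 + 0.0256 = 0.1592
O = 0.1297 / √(0.1702 × 0.1592) = 0.1297 / 0.164608 = 0.78793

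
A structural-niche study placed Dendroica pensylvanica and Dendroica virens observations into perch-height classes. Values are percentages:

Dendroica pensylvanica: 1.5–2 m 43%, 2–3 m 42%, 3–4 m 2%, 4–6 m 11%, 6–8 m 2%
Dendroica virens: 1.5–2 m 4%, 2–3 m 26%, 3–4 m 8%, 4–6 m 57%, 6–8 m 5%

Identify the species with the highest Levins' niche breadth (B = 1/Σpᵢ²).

Dendroica pensylvanica

Convert percentages to proportions (divide by 100).
Σp_pensᵢ² = 0.43² + 0.42² + 0.02² + 0.11² + 0.02² = 0.1849 + 0.1764 + 0.0004 + 0.0121 + 0.0004 = 0.3742
B_pens = 1 / 0.3742 = 2.6724
Σp_vireᵢ² = 0.04² + 0.26² + 0.08² + 0.57² + 0.05² = 0.0016 + 0.0676 + 0.0064 + 0.3249 + 0.0025 = 0.4030
B_vire = 1 / 0.4030 = 2.4814
Highest B → broadest niche (most generalist): Dendroica pensylvanica (B = 2.67).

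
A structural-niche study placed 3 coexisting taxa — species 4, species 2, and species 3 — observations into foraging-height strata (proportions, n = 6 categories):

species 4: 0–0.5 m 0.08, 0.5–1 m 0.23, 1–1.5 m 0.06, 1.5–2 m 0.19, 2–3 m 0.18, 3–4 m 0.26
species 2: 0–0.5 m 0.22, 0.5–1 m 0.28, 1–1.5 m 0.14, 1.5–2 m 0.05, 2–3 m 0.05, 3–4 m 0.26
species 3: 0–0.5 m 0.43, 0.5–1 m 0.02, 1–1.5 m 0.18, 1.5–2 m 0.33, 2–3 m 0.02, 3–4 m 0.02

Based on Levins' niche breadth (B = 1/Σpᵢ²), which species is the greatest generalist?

Σp_4ᵢ² = 0.08² + 0.23² + 0.06² + 0.19² + 0.18² + 0.26² = 0.0064 + 0.0529 + 0.0036 + 0.0361 + 0.0324 + 0.0676 = 0.1990
B_4 = 1 / 0.1990 = 5.0251
Σp_2ᵢ² = 0.22² + 0.28² + 0.14² + 0.05² + 0.05² + 0.26² = 0.0484 + 0.0784 + 0.0196 + 0.0025 + 0.0025 + 0.0676 = 0.2190
B_2 = 1 / 0.2190 = 4.5662
Σp_3ᵢ² = 0.43² + 0.02² + 0.18² + 0.33² + 0.02² + 0.02² = 0.1849 + 0.0004 + 0.0324 + 0.1089 + 0.0004 + 0.0004 = 0.3274
B_3 = 1 / 0.3274 = 3.0544
Highest B → broadest niche (most generalist): species 4 (B = 5.03).

species 4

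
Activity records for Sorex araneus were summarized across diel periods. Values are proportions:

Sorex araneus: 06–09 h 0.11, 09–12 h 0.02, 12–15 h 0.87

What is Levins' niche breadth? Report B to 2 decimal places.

1.30

Σpᵢ² = 0.11² + 0.02² + 0.87² = 0.0121 + 0.0004 + 0.7569 = 0.7694
B = 1 / 0.7694 = 1.2997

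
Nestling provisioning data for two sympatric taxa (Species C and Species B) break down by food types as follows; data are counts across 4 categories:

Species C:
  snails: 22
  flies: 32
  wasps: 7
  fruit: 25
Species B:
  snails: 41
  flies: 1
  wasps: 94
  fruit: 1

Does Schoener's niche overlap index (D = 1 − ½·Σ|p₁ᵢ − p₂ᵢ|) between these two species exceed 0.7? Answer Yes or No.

Proportions for Species C (n=86): 22/86=0.2558, 32/86=0.3721, 7/86=0.0814, 25/86=0.2907
Proportions for Species B (n=137): 41/137=0.2993, 1/137=0.0073, 94/137=0.6861, 1/137=0.0073
Σ|p₁ᵢ − p₂ᵢ| = 0.0435 + 0.3648 + 0.6047 + 0.2834 = 1.2964
D = 1 − ½ × 1.2964 = 1 − 0.64820 = 0.35180
D = 0.35180 < 0.7 → No.

No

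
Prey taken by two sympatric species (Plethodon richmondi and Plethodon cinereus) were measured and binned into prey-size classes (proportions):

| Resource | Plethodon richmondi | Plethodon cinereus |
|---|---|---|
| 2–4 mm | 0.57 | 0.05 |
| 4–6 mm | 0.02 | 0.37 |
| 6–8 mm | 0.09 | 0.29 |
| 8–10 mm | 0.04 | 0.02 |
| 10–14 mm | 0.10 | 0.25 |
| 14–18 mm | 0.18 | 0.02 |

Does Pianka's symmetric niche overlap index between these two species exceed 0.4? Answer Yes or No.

No

Σ p₁ᵢp₂ᵢ = 0.0285 + 0.0074 + 0.0261 + 0.0008 + 0.0250 + 0.0036 = 0.0914
Σp_1ᵢ² = 0.57² + 0.02² + 0.09² + 0.04² + 0.10² + 0.18² = 0.3249 + 0.0004 + 0.0081 + 0.0016 + 0.0100 + 0.0324 = 0.3774
Σp_2ᵢ² = 0.05² + 0.37² + 0.29² + 0.02² + 0.25² + 0.02² = 0.0025 + 0.1369 + 0.0841 + 0.0004 + 0.0625 + 0.0004 = 0.2868
O = 0.0914 / √(0.3774 × 0.2868) = 0.0914 / 0.32900 = 0.2778
O = 0.2778 < 0.4 → No.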